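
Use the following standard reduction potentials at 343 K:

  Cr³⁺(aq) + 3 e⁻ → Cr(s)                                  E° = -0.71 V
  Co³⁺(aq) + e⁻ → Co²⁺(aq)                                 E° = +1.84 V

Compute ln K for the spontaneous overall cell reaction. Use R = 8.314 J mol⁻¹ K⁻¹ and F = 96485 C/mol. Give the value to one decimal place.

Cathode: Co³⁺/Co²⁺; anode: Cr³⁺/Cr. E°cell = (+1.84) − (-0.71) = +2.55 V, with n = 3.
ΔG° = −nFE° = −RT ln K, so ln K = nFE°/(RT) = (3)(96485)(+2.55) / ((8.314)(343)) = 258.831.

258.8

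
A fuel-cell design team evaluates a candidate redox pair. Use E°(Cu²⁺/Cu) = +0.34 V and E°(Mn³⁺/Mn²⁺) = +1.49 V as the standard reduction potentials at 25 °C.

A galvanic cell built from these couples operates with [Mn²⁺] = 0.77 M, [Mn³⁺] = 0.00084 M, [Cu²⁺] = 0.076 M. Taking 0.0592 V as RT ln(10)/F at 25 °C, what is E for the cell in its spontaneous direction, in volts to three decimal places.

+1.008 V

Mn³⁺/Mn²⁺ is the cathode (higher E°), Cu²⁺/Cu the anode: E°cell = +1.49 − (+0.34) = +1.15 V, n = 2.
Overall: 2 Mn³⁺(aq) + Cu(s) → 2 Mn²⁺(aq) + Cu²⁺(aq)
Q = [Mn²⁺]^2·[Cu²⁺] / ([Mn³⁺]^2); log Q = 4.805.
E = E° − (0.0592/n) log Q = +1.15 − (0.0592/2)(4.805) = +1.008 V.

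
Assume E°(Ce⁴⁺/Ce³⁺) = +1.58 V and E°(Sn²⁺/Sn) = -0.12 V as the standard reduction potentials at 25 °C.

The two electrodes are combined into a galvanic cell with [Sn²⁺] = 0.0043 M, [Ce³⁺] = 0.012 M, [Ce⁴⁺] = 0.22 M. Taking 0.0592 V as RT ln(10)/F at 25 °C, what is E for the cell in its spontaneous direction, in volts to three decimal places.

+1.845 V

Ce⁴⁺/Ce³⁺ is the cathode (higher E°), Sn²⁺/Sn the anode: E°cell = +1.58 − (-0.12) = +1.70 V, n = 2.
Overall: 2 Ce⁴⁺(aq) + Sn(s) → 2 Ce³⁺(aq) + Sn²⁺(aq)
Q = [Ce³⁺]^2·[Sn²⁺] / ([Ce⁴⁺]^2); log Q = -4.893.
E = E° − (0.0592/n) log Q = +1.70 − (0.0592/2)(-4.893) = +1.845 V.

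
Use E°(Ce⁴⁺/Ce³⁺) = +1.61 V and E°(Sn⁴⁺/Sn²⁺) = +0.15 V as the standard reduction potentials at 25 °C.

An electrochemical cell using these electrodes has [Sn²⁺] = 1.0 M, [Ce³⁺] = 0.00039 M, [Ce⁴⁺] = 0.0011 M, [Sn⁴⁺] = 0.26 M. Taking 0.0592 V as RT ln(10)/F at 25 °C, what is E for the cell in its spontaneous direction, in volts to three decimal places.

Ce⁴⁺/Ce³⁺ is the cathode (higher E°), Sn⁴⁺/Sn²⁺ the anode: E°cell = +1.61 − (+0.15) = +1.46 V, n = 2.
Overall: 2 Ce⁴⁺(aq) + Sn²⁺(aq) → 2 Ce³⁺(aq) + Sn⁴⁺(aq)
Q = [Ce³⁺]^2·[Sn⁴⁺] / ([Ce⁴⁺]^2·[Sn²⁺]); log Q = -1.486.
E = E° − (0.0592/n) log Q = +1.46 − (0.0592/2)(-1.486) = +1.504 V.

+1.504 V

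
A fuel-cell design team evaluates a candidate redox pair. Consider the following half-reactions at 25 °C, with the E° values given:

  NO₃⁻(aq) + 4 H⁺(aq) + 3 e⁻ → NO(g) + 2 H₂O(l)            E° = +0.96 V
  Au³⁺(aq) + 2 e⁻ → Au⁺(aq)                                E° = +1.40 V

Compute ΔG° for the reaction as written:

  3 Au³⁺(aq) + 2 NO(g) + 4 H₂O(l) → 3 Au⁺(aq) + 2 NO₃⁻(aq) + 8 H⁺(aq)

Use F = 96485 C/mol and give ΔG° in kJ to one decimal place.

-254.7 kJ

As written, Au³⁺/Au⁺ is reduced (cathode) and NO₃⁻/NO is oxidised (anode), so E°cell = (+1.40) − (+0.96) = +0.44 V.
Balancing electrons gives n = 6.
ΔG° = −nFE° = −(6)(96485)(+0.44) = -254,720 J = -254.7 kJ.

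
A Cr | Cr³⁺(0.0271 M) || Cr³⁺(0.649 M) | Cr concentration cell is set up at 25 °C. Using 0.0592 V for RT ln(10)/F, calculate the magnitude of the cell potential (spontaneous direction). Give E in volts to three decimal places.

For a concentration cell E°cell = 0. The 0.649 M side is the cathode (reduction is favoured where [Cr³⁺] is higher).
With n = 3, E = −(0.0592/3) log([Cr³⁺]ₐₙ/[Cr³⁺]꜀ₐₜ) = −(0.0592/3) log(0.0271/0.649) = −(0.0592/3)(-1.379) = +0.027 V.

+0.027 V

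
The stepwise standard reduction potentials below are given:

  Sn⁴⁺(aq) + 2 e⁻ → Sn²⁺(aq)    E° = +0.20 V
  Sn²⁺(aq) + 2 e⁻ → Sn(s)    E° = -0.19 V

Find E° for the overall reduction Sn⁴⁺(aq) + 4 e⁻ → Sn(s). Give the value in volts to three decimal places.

Adding the free-energy changes (−nFE°) of the two steps gives −n₃FE°₃ = −n₁FE°₁ − n₂FE°₂.
E°₃ = (2×+0.20 + 2×-0.19) / 4 = (+0.020) / 4 = +0.005 V.

+0.005 V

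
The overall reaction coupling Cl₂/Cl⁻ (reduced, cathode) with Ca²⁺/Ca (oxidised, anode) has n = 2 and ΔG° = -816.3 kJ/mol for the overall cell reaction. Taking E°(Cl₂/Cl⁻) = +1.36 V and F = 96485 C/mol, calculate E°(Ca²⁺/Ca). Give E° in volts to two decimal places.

-2.87 V

E°cell = −ΔG°/(nF) = −(-816.3×10³)/((2)(96485)) = +4.230 V.
Since Cl₂/Cl⁻ is the cathode and Ca²⁺/Ca the anode, E°cell = E°(Cl₂/Cl⁻) − E°(Ca²⁺/Ca).
So E°(Ca²⁺/Ca) = E°(Cl₂/Cl⁻) − E°cell = (+1.36) − (+4.230) = -2.87 V.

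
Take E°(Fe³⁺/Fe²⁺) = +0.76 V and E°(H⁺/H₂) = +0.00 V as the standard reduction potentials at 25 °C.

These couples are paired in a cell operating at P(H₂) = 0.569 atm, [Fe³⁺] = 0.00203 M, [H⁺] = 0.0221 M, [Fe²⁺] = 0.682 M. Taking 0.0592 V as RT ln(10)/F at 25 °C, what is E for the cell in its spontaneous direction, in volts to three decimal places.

+0.701 V

Fe³⁺/Fe²⁺ is the cathode (higher E°), H⁺/H₂ the anode: E°cell = +0.76 − (+0.00) = +0.76 V, n = 2.
Overall: 2 Fe³⁺(aq) + H₂(g) → 2 Fe²⁺(aq) + 2 H⁺(aq)
Q = [Fe²⁺]^2·[H⁺]^2 / ([Fe³⁺]^2·P(H₂)); log Q = 1.986.
E = E° − (0.0592/n) log Q = +0.76 − (0.0592/2)(1.986) = +0.701 V.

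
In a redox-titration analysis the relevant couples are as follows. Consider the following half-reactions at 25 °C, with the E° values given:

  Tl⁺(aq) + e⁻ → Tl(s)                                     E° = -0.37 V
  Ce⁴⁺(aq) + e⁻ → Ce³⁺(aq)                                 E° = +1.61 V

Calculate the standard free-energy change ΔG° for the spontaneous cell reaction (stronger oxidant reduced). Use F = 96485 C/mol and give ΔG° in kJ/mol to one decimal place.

-191.0 kJ/mol

Ce⁴⁺/Ce³⁺ (E° = +1.61 V) is the cathode; Tl⁺/Tl (E° = -0.37 V) is the anode, so E°cell = +1.98 V.
Balancing electrons gives n = 1 (lcm of 1 and 1).
ΔG° = −nFE° = −(1)(96485)(+1.98) = -191,040 J = -191.0 kJ/mol.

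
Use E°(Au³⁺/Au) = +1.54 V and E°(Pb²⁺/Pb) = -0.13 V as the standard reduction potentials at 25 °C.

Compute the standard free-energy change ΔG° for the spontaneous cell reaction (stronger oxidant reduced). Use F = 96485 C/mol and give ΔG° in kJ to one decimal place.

-966.8 kJ

Au³⁺/Au (E° = +1.54 V) is the cathode; Pb²⁺/Pb (E° = -0.13 V) is the anode, so E°cell = +1.67 V.
Balancing electrons gives n = 6 (lcm of 3 and 2).
ΔG° = −nFE° = −(6)(96485)(+1.67) = -966,780 J = -966.8 kJ.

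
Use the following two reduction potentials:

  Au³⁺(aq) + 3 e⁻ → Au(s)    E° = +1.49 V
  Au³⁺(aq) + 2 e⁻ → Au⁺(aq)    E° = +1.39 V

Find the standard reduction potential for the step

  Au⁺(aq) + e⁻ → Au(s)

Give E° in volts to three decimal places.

+1.690 V

Sequential free energies add, so n₃E°₃ = n₁E°₁ + n₂E°₂.
With n₃ = 3, and the known step contributing 2×(+1.39) V, the unknown satisfies 1·E° = 3×(+1.49) − 2×(+1.39) = +1.690.
E° = +1.690 / 1 = +1.690 V.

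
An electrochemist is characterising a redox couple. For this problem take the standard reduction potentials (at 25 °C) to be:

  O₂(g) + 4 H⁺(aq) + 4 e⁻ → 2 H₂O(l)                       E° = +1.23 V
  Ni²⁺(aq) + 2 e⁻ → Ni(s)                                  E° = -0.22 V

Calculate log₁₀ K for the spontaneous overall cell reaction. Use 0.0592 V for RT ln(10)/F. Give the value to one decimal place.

Cathode: O₂/H₂O; anode: Ni²⁺/Ni. E°cell = +1.45 V, n = 4.
log K = nE°cell / 0.0592 = (4)(+1.45) / 0.0592 = 98.0.

98.0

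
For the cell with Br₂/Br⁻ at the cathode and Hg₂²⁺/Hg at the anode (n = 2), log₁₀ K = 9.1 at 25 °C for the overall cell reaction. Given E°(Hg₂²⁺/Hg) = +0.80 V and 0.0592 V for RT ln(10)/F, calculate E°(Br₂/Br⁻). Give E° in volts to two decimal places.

+1.07 V

E°cell = (0.0592/n)·log K = (0.0592/2)(9.1) = +0.269 V.
Since Br₂/Br⁻ is the cathode and Hg₂²⁺/Hg the anode, E°cell = E°(Br₂/Br⁻) − E°(Hg₂²⁺/Hg).
So E°(Br₂/Br⁻) = E°cell + E°(Hg₂²⁺/Hg) = +0.269 + (+0.80) = +1.07 V.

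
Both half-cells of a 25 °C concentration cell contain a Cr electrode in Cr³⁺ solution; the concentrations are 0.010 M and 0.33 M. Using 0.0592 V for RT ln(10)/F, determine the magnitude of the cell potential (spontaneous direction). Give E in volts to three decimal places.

For a concentration cell E°cell = 0. The 0.33 M side is the cathode (reduction is favoured where [Cr³⁺] is higher).
With n = 3, E = −(0.0592/3) log([Cr³⁺]ₐₙ/[Cr³⁺]꜀ₐₜ) = −(0.0592/3) log(0.01/0.33) = −(0.0592/3)(-1.519) = +0.030 V.

+0.030 V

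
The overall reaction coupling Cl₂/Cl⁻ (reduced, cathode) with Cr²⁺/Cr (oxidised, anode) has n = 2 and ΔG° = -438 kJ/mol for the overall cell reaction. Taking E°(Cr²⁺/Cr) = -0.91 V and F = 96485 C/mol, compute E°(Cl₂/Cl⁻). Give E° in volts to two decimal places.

E°cell = −ΔG°/(nF) = −(-438×10³)/((2)(96485)) = +2.270 V.
Since Cl₂/Cl⁻ is the cathode and Cr²⁺/Cr the anode, E°cell = E°(Cl₂/Cl⁻) − E°(Cr²⁺/Cr).
So E°(Cl₂/Cl⁻) = E°cell + E°(Cr²⁺/Cr) = +2.270 + (-0.91) = +1.36 V.

+1.36 V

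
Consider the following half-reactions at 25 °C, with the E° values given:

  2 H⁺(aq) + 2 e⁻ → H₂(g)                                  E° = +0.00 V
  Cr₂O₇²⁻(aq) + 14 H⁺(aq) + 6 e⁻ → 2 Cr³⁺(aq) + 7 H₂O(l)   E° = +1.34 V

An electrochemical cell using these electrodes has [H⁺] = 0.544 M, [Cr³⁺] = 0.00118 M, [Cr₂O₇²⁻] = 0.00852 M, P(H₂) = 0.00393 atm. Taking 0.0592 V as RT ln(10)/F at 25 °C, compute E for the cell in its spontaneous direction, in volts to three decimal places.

Cr₂O₇²⁻/Cr³⁺ is the cathode (higher E°), H⁺/H₂ the anode: E°cell = +1.34 − (+0.00) = +1.34 V, n = 6.
Overall: Cr₂O₇²⁻(aq) + 8 H⁺(aq) + 3 H₂(g) → 2 Cr³⁺(aq) + 7 H₂O(l)
Q = [Cr³⁺]^2 / ([Cr₂O₇²⁻]·[H⁺]^8·P(H₂)^3); log Q = 5.545.
E = E° − (0.0592/n) log Q = +1.34 − (0.0592/6)(5.545) = +1.285 V.

+1.285 V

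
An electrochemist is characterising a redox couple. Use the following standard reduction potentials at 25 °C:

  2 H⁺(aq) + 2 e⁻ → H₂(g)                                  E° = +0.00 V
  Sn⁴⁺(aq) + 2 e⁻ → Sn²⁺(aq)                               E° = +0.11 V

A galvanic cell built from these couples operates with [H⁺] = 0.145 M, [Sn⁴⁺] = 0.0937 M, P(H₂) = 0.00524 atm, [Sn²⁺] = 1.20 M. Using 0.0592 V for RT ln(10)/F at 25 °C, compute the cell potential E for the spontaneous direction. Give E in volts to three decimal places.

+0.059 V

Sn⁴⁺/Sn²⁺ is the cathode (higher E°), H⁺/H₂ the anode: E°cell = +0.11 − (+0.00) = +0.11 V, n = 2.
Overall: Sn⁴⁺(aq) + H₂(g) → Sn²⁺(aq) + 2 H⁺(aq)
Q = [Sn²⁺]·[H⁺]^2 / ([Sn⁴⁺]·P(H₂)); log Q = 1.711.
E = E° − (0.0592/n) log Q = +0.11 − (0.0592/2)(1.711) = +0.059 V.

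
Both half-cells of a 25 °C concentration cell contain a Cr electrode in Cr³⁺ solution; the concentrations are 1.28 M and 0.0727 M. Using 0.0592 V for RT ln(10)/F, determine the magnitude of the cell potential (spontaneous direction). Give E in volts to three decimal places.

For a concentration cell E°cell = 0. The 1.28 M side is the cathode (reduction is favoured where [Cr³⁺] is higher).
With n = 3, E = −(0.0592/3) log([Cr³⁺]ₐₙ/[Cr³⁺]꜀ₐₜ) = −(0.0592/3) log(0.0727/1.28) = −(0.0592/3)(-1.246) = +0.025 V.

+0.025 V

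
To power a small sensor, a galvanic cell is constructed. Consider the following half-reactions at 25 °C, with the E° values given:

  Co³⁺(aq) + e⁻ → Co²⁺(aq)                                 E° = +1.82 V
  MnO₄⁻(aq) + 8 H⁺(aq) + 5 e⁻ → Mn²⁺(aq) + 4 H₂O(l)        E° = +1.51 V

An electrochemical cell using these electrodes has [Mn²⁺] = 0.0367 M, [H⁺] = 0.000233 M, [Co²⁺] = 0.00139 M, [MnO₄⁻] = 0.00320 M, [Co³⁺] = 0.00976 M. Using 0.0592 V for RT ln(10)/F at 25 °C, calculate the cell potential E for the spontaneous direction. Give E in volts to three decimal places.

Co³⁺/Co²⁺ is the cathode (higher E°), MnO₄⁻/Mn²⁺ the anode: E°cell = +1.82 − (+1.51) = +0.31 V, n = 5.
Overall: 5 Co³⁺(aq) + Mn²⁺(aq) + 4 H₂O(l) → 5 Co²⁺(aq) + MnO₄⁻(aq) + 8 H⁺(aq)
Q = [Co²⁺]^5·[MnO₄⁻]·[H⁺]^8 / ([Co³⁺]^5·[Mn²⁺]); log Q = -34.353.
E = E° − (0.0592/n) log Q = +0.31 − (0.0592/5)(-34.353) = +0.717 V.

+0.717 V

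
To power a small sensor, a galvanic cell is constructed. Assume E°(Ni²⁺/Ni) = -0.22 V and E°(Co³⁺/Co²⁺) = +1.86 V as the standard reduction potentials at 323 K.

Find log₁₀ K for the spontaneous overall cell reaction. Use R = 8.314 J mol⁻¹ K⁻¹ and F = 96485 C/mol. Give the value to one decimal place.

Cathode: Co³⁺/Co²⁺; anode: Ni²⁺/Ni. E°cell = (+1.86) − (-0.22) = +2.08 V, with n = 2.
ΔG° = −nFE° = −RT ln K, so ln K = nFE°/(RT) = (2)(96485)(+2.08) / ((8.314)(323)) = 149.465.
log₁₀ K = 149.465 / ln 10 = 64.9.

64.9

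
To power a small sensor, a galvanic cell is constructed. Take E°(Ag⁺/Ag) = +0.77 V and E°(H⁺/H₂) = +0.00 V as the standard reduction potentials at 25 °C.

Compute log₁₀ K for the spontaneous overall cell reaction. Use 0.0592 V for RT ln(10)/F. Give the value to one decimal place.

26.0

Cathode: Ag⁺/Ag; anode: H⁺/H₂. E°cell = +0.77 V, n = 2.
log K = nE°cell / 0.0592 = (2)(+0.77) / 0.0592 = 26.0.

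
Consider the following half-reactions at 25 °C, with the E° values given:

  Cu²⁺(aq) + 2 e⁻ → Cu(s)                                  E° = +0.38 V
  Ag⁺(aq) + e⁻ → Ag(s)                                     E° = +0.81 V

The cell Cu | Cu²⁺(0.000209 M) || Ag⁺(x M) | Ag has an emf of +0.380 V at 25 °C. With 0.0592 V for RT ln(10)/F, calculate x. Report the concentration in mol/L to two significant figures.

0.0021 M

Ag⁺/Ag is the cathode, Cu²⁺/Cu the anode: E°cell = +0.43 V, n = 2.
Overall reaction: 2 Ag⁺(aq) + Cu(s) → 2 Ag(s) + Cu²⁺(aq); Q = [Cu²⁺]^1/[Ag⁺]^2.
From E = E° − (0.0592/n) log Q: log Q = (E° − E)·n/0.0592 = (+0.43 − (+0.380))·2/0.0592 = 1.6892.
So 2·log[Ag⁺] = 1·log(0.000209) − log Q = -3.6799 − (1.6892) = -5.3691; log[Ag⁺] = -5.3691 / 2 = -2.6846; [Ag⁺] = 10^(-2.6846) ≈ 0.0021 M.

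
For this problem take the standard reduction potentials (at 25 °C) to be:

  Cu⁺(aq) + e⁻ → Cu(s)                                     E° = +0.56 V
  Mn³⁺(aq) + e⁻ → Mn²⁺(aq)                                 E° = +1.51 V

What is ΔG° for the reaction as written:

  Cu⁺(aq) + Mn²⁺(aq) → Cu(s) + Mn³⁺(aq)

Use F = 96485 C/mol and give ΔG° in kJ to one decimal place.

As written, Cu⁺/Cu is reduced (cathode) and Mn³⁺/Mn²⁺ is oxidised (anode), so E°cell = (+0.56) − (+1.51) = -0.95 V.
Balancing electrons gives n = 1.
ΔG° = −nFE° = −(1)(96485)(-0.95) = 91,661 J = +91.7 kJ.

+91.7 kJ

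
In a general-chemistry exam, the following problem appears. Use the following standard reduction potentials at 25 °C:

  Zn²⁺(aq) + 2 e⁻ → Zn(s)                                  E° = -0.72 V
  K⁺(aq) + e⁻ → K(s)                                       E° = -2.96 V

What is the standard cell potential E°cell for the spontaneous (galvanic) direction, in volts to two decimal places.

+2.24 V

The Zn²⁺/Zn couple has the higher reduction potential, so it is the cathode; K⁺/K is oxidised at the anode.
E°cell = E°(cathode) − E°(anode) = (-0.72) − (-2.96) = +2.24 V.
Since E°cell > 0, the reaction is spontaneous under standard conditions.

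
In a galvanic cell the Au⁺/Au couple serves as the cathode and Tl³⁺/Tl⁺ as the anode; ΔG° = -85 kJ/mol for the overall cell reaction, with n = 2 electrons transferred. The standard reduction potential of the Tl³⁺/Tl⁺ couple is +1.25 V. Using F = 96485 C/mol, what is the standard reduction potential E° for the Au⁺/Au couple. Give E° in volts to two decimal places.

+1.69 V

E°cell = −ΔG°/(nF) = −(-85×10³)/((2)(96485)) = +0.440 V.
Since Au⁺/Au is the cathode and Tl³⁺/Tl⁺ the anode, E°cell = E°(Au⁺/Au) − E°(Tl³⁺/Tl⁺).
So E°(Au⁺/Au) = E°cell + E°(Tl³⁺/Tl⁺) = +0.440 + (+1.25) = +1.69 V.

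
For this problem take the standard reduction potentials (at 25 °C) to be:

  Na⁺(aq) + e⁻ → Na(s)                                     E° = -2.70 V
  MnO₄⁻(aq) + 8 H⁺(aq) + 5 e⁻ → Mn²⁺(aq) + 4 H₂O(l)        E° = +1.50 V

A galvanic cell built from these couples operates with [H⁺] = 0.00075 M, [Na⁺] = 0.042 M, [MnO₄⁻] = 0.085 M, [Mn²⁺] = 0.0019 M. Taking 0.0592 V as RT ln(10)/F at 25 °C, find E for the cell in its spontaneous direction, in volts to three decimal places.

+4.005 V

MnO₄⁻/Mn²⁺ is the cathode (higher E°), Na⁺/Na the anode: E°cell = +1.50 − (-2.70) = +4.20 V, n = 5.
Overall: MnO₄⁻(aq) + 8 H⁺(aq) + 5 Na(s) → Mn²⁺(aq) + 4 H₂O(l) + 5 Na⁺(aq)
Q = [Mn²⁺]·[Na⁺]^5 / ([MnO₄⁻]·[H⁺]^8); log Q = 16.465.
E = E° − (0.0592/n) log Q = +4.20 − (0.0592/5)(16.465) = +4.005 V.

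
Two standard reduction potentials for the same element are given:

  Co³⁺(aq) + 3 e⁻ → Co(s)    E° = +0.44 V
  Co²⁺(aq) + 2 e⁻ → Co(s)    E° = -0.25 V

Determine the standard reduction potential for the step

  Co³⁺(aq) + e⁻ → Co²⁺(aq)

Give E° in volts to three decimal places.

+1.820 V

Sequential free energies add, so n₃E°₃ = n₁E°₁ + n₂E°₂.
With n₃ = 3, and the known step contributing 2×(-0.25) V, the unknown satisfies 1·E° = 3×(+0.44) − 2×(-0.25) = +1.820.
E° = +1.820 / 1 = +1.820 V.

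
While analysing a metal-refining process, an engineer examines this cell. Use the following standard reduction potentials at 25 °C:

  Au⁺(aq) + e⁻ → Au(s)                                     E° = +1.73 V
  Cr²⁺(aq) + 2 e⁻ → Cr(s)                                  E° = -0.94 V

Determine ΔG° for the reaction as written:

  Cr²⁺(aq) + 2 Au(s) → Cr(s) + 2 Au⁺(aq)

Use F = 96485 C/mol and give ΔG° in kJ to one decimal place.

As written, Cr²⁺/Cr is reduced (cathode) and Au⁺/Au is oxidised (anode), so E°cell = (-0.94) − (+1.73) = -2.67 V.
Balancing electrons gives n = 2.
ΔG° = −nFE° = −(2)(96485)(-2.67) = 515,230 J = +515.2 kJ.

+515.2 kJ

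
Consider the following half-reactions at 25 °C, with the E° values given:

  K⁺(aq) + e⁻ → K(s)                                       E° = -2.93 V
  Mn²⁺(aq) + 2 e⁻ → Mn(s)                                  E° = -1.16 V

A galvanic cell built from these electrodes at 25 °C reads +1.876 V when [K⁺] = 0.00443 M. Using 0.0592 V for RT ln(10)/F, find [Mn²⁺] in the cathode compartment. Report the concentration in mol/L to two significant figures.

Mn²⁺/Mn is the cathode, K⁺/K the anode: E°cell = +1.77 V, n = 2.
Overall reaction: Mn²⁺(aq) + 2 K(s) → Mn(s) + 2 K⁺(aq); Q = [K⁺]^2/[Mn²⁺]^1.
From E = E° − (0.0592/n) log Q: log Q = (E° − E)·n/0.0592 = (+1.77 − (+1.876))·2/0.0592 = -3.5811.
So 1·log[Mn²⁺] = 2·log(0.00443) − log Q = -4.7072 − (-3.5811) = -1.1261; [Mn²⁺] = 10^(-1.1261) ≈ 0.075 M.

0.075 M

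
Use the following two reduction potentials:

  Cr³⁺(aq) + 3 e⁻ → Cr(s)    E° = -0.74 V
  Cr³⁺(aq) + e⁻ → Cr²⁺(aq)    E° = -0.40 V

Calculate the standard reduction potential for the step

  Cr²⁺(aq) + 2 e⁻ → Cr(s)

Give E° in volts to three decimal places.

Sequential free energies add, so n₃E°₃ = n₁E°₁ + n₂E°₂.
With n₃ = 3, and the known step contributing 1×(-0.40) V, the unknown satisfies 2·E° = 3×(-0.74) − 1×(-0.40) = -1.820.
E° = -1.820 / 2 = -0.910 V.

-0.910 V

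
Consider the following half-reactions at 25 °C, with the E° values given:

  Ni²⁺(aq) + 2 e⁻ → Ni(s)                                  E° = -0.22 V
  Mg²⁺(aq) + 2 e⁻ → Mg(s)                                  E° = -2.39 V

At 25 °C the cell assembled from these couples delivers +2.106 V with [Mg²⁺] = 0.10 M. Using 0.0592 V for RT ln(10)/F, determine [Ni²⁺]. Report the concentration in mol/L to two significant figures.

Ni²⁺/Ni is the cathode, Mg²⁺/Mg the anode: E°cell = +2.17 V, n = 2.
Overall reaction: Ni²⁺(aq) + Mg(s) → Ni(s) + Mg²⁺(aq); Q = [Mg²⁺]^1/[Ni²⁺]^1.
From E = E° − (0.0592/n) log Q: log Q = (E° − E)·n/0.0592 = (+2.17 − (+2.106))·2/0.0592 = 2.1622.
So 1·log[Ni²⁺] = 1·log(0.1) − log Q = -1.0000 − (2.1622) = -3.1622; [Ni²⁺] = 10^(-3.1622) ≈ 0.00069 M.

0.00069 M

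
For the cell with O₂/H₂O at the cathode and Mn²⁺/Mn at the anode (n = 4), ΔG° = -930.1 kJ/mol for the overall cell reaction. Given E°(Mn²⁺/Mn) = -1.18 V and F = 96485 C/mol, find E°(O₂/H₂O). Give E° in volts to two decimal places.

E°cell = −ΔG°/(nF) = −(-930.1×10³)/((4)(96485)) = +2.410 V.
Since O₂/H₂O is the cathode and Mn²⁺/Mn the anode, E°cell = E°(O₂/H₂O) − E°(Mn²⁺/Mn).
So E°(O₂/H₂O) = E°cell + E°(Mn²⁺/Mn) = +2.410 + (-1.18) = +1.23 V.

+1.23 V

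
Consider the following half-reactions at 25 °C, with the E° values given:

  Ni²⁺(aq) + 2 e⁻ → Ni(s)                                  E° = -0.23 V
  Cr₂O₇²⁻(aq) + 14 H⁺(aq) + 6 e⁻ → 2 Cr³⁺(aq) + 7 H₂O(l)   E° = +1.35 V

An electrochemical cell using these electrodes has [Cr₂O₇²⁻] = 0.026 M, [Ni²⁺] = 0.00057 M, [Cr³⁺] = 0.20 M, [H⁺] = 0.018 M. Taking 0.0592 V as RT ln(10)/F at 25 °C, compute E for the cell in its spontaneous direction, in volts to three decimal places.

+1.433 V

Cr₂O₇²⁻/Cr³⁺ is the cathode (higher E°), Ni²⁺/Ni the anode: E°cell = +1.35 − (-0.23) = +1.58 V, n = 6.
Overall: Cr₂O₇²⁻(aq) + 14 H⁺(aq) + 3 Ni(s) → 2 Cr³⁺(aq) + 7 H₂O(l) + 3 Ni²⁺(aq)
Q = [Cr³⁺]^2·[Ni²⁺]^3 / ([Cr₂O₇²⁻]·[H⁺]^14); log Q = 14.881.
E = E° − (0.0592/n) log Q = +1.58 − (0.0592/6)(14.881) = +1.433 V.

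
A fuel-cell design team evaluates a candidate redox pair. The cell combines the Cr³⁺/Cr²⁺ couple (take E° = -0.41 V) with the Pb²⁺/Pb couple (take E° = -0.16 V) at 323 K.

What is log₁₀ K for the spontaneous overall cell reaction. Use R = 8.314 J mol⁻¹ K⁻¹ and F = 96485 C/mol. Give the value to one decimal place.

Cathode: Pb²⁺/Pb; anode: Cr³⁺/Cr²⁺. E°cell = (-0.16) − (-0.41) = +0.25 V, with n = 2.
ΔG° = −nFE° = −RT ln K, so ln K = nFE°/(RT) = (2)(96485)(+0.25) / ((8.314)(323)) = 17.965.
log₁₀ K = 17.965 / ln 10 = 7.8.

7.8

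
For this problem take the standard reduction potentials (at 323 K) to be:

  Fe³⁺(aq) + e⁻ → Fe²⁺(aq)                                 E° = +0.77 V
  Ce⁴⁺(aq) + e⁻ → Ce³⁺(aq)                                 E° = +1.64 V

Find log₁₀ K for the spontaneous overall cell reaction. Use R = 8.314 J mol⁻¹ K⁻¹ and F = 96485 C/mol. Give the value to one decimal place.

Cathode: Ce⁴⁺/Ce³⁺; anode: Fe³⁺/Fe²⁺. E°cell = (+1.64) − (+0.77) = +0.87 V, with n = 1.
ΔG° = −nFE° = −RT ln K, so ln K = nFE°/(RT) = (1)(96485)(+0.87) / ((8.314)(323)) = 31.258.
log₁₀ K = 31.258 / ln 10 = 13.6.

13.6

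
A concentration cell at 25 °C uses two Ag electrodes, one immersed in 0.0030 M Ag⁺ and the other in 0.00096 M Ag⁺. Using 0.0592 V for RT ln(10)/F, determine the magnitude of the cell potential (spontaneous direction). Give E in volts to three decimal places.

For a concentration cell E°cell = 0. The 0.0030 M side is the cathode (reduction is favoured where [Ag⁺] is higher).
With n = 1, E = −(0.0592/1) log([Ag⁺]ₐₙ/[Ag⁺]꜀ₐₜ) = −(0.0592/1) log(0.00096/0.003) = −(0.0592/1)(-0.495) = +0.029 V.

+0.029 V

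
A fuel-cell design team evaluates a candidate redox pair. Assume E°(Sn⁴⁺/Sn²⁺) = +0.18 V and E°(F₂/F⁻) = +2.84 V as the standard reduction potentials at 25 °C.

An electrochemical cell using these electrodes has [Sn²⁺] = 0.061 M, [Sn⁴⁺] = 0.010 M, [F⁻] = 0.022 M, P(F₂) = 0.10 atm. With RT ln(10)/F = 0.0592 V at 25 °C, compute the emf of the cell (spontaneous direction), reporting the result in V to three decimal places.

+2.752 V

F₂/F⁻ is the cathode (higher E°), Sn⁴⁺/Sn²⁺ the anode: E°cell = +2.84 − (+0.18) = +2.66 V, n = 2.
Overall: F₂(g) + Sn²⁺(aq) → 2 F⁻(aq) + Sn⁴⁺(aq)
Q = [F⁻]^2·[Sn⁴⁺] / (P(F₂)·[Sn²⁺]); log Q = -3.100.
E = E° − (0.0592/n) log Q = +2.66 − (0.0592/2)(-3.100) = +2.752 V.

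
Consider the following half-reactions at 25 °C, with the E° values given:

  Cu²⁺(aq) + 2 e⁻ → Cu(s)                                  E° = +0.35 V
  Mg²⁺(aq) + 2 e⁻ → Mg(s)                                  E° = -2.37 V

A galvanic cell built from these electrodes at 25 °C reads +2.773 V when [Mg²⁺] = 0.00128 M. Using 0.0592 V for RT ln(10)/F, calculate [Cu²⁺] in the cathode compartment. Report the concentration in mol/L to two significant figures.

Cu²⁺/Cu is the cathode, Mg²⁺/Mg the anode: E°cell = +2.72 V, n = 2.
Overall reaction: Cu²⁺(aq) + Mg(s) → Cu(s) + Mg²⁺(aq); Q = [Mg²⁺]^1/[Cu²⁺]^1.
From E = E° − (0.0592/n) log Q: log Q = (E° − E)·n/0.0592 = (+2.72 − (+2.773))·2/0.0592 = -1.7905.
So 1·log[Cu²⁺] = 1·log(0.00128) − log Q = -2.8928 − (-1.7905) = -1.1023; [Cu²⁺] = 10^(-1.1023) ≈ 0.079 M.

0.079 M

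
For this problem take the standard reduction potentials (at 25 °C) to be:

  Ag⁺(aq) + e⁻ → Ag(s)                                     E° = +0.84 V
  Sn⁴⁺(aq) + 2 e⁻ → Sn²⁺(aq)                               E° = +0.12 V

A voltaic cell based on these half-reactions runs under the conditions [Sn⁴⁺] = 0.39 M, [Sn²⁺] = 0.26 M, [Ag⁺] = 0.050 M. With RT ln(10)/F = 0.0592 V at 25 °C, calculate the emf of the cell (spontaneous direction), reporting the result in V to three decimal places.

Ag⁺/Ag is the cathode (higher E°), Sn⁴⁺/Sn²⁺ the anode: E°cell = +0.84 − (+0.12) = +0.72 V, n = 2.
Overall: 2 Ag⁺(aq) + Sn²⁺(aq) → 2 Ag(s) + Sn⁴⁺(aq)
Q = [Sn⁴⁺] / ([Ag⁺]^2·[Sn²⁺]); log Q = 2.778.
E = E° − (0.0592/n) log Q = +0.72 − (0.0592/2)(2.778) = +0.638 V.

+0.638 V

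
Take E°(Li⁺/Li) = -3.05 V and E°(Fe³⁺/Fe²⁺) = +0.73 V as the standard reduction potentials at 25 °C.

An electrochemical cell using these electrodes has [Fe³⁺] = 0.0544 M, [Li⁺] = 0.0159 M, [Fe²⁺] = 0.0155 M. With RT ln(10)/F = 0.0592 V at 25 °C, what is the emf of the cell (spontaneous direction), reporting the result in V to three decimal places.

+3.919 V

Fe³⁺/Fe²⁺ is the cathode (higher E°), Li⁺/Li the anode: E°cell = +0.73 − (-3.05) = +3.78 V, n = 1.
Overall: Fe³⁺(aq) + Li(s) → Fe²⁺(aq) + Li⁺(aq)
Q = [Fe²⁺]·[Li⁺] / ([Fe³⁺]); log Q = -2.344.
E = E° − (0.0592/n) log Q = +3.78 − (0.0592/1)(-2.344) = +3.919 V.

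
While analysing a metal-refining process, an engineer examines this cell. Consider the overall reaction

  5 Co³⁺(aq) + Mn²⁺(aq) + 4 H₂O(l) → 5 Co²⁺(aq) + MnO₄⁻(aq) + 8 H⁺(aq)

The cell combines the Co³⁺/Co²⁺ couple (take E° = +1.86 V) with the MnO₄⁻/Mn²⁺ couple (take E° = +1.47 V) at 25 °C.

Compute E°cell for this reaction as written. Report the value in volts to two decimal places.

+0.39 V

The Co³⁺/Co²⁺ couple has the higher reduction potential, so it is the cathode; MnO₄⁻/Mn²⁺ is oxidised at the anode.
E°cell = E°(cathode) − E°(anode) = (+1.86) − (+1.47) = +0.39 V.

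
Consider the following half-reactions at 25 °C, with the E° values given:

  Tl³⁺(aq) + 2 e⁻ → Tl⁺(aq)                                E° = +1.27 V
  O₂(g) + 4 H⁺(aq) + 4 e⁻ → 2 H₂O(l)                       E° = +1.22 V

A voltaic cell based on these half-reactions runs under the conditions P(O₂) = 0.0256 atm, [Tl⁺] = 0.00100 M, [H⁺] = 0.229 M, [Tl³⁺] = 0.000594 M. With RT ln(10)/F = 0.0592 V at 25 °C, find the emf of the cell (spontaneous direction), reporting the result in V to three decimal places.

+0.105 V

Tl³⁺/Tl⁺ is the cathode (higher E°), O₂/H₂O the anode: E°cell = +1.27 − (+1.22) = +0.05 V, n = 4.
Overall: 2 Tl³⁺(aq) + 2 H₂O(l) → 2 Tl⁺(aq) + O₂(g) + 4 H⁺(aq)
Q = [Tl⁺]^2·P(O₂)·[H⁺]^4 / ([Tl³⁺]^2); log Q = -3.700.
E = E° − (0.0592/n) log Q = +0.05 − (0.0592/4)(-3.700) = +0.105 V.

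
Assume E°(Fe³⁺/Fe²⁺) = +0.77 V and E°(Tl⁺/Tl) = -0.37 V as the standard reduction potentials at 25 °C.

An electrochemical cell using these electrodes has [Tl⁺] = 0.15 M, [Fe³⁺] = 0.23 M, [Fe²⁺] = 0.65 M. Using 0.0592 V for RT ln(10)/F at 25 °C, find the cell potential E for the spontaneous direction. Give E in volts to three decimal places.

Fe³⁺/Fe²⁺ is the cathode (higher E°), Tl⁺/Tl the anode: E°cell = +0.77 − (-0.37) = +1.14 V, n = 1.
Overall: Fe³⁺(aq) + Tl(s) → Fe²⁺(aq) + Tl⁺(aq)
Q = [Fe²⁺]·[Tl⁺] / ([Fe³⁺]); log Q = -0.373.
E = E° − (0.0592/n) log Q = +1.14 − (0.0592/1)(-0.373) = +1.162 V.

+1.162 V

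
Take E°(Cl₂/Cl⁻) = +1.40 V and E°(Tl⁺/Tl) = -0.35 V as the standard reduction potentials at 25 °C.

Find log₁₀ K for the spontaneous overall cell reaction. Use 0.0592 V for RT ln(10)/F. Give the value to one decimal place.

Cathode: Cl₂/Cl⁻; anode: Tl⁺/Tl. E°cell = +1.75 V, n = 2.
log K = nE°cell / 0.0592 = (2)(+1.75) / 0.0592 = 59.1.

59.1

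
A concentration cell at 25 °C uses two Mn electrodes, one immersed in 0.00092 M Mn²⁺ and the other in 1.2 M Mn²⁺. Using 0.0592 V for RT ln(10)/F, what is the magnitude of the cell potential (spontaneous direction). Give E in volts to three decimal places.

For a concentration cell E°cell = 0. The 1.2 M side is the cathode (reduction is favoured where [Mn²⁺] is higher).
With n = 2, E = −(0.0592/2) log([Mn²⁺]ₐₙ/[Mn²⁺]꜀ₐₜ) = −(0.0592/2) log(0.00092/1.2) = −(0.0592/2)(-3.115) = +0.092 V.

+0.092 V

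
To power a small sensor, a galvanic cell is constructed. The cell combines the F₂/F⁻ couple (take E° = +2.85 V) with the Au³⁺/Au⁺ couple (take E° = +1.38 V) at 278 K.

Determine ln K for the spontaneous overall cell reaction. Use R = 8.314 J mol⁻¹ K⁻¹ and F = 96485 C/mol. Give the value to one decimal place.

Cathode: F₂/F⁻; anode: Au³⁺/Au⁺. E°cell = (+2.85) − (+1.38) = +1.47 V, with n = 2.
ΔG° = −nFE° = −RT ln K, so ln K = nFE°/(RT) = (2)(96485)(+1.47) / ((8.314)(278)) = 122.730.

122.7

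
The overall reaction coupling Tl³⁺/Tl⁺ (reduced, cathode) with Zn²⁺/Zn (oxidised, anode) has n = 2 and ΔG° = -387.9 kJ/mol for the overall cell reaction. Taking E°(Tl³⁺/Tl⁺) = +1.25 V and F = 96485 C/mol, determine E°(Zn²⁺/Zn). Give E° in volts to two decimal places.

-0.76 V

E°cell = −ΔG°/(nF) = −(-387.9×10³)/((2)(96485)) = +2.010 V.
Since Tl³⁺/Tl⁺ is the cathode and Zn²⁺/Zn the anode, E°cell = E°(Tl³⁺/Tl⁺) − E°(Zn²⁺/Zn).
So E°(Zn²⁺/Zn) = E°(Tl³⁺/Tl⁺) − E°cell = (+1.25) − (+2.010) = -0.76 V.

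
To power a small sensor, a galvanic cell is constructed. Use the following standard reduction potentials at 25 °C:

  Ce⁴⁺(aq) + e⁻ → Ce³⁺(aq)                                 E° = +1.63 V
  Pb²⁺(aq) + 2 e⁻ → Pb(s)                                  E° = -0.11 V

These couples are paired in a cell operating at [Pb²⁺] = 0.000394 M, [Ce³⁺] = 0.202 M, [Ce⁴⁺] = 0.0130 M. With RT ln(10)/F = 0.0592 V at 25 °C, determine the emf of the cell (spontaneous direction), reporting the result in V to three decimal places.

+1.770 V

Ce⁴⁺/Ce³⁺ is the cathode (higher E°), Pb²⁺/Pb the anode: E°cell = +1.63 − (-0.11) = +1.74 V, n = 2.
Overall: 2 Ce⁴⁺(aq) + Pb(s) → 2 Ce³⁺(aq) + Pb²⁺(aq)
Q = [Ce³⁺]^2·[Pb²⁺] / ([Ce⁴⁺]^2); log Q = -1.022.
E = E° − (0.0592/n) log Q = +1.74 − (0.0592/2)(-1.022) = +1.770 V.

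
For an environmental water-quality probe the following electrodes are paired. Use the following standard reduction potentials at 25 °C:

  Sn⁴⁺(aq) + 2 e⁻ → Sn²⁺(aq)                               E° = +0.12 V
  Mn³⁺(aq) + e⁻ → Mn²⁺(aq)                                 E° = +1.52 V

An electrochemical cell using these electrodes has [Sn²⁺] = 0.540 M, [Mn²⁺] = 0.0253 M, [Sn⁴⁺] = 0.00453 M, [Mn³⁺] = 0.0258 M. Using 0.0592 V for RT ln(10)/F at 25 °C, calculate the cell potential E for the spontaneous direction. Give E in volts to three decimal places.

+1.462 V

Mn³⁺/Mn²⁺ is the cathode (higher E°), Sn⁴⁺/Sn²⁺ the anode: E°cell = +1.52 − (+0.12) = +1.40 V, n = 2.
Overall: 2 Mn³⁺(aq) + Sn²⁺(aq) → 2 Mn²⁺(aq) + Sn⁴⁺(aq)
Q = [Mn²⁺]^2·[Sn⁴⁺] / ([Mn³⁺]^2·[Sn²⁺]); log Q = -2.093.
E = E° − (0.0592/n) log Q = +1.40 − (0.0592/2)(-2.093) = +1.462 V.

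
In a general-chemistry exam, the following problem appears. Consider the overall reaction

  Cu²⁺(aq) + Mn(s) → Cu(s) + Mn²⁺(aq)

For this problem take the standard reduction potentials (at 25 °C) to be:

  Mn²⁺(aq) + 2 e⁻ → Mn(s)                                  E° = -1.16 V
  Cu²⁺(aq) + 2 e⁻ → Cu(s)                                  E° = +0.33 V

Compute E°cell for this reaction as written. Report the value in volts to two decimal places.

+1.49 V

The Cu²⁺/Cu couple has the higher reduction potential, so it is the cathode; Mn²⁺/Mn is oxidised at the anode.
E°cell = E°(cathode) − E°(anode) = (+0.33) − (-1.16) = +1.49 V.
Since E°cell > 0, the reaction is spontaneous under standard conditions.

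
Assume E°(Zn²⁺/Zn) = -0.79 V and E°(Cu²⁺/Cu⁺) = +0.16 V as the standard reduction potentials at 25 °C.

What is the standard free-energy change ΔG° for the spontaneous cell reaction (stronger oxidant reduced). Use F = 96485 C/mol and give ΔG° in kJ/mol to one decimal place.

Cu²⁺/Cu⁺ (E° = +0.16 V) is the cathode; Zn²⁺/Zn (E° = -0.79 V) is the anode, so E°cell = +0.95 V.
Balancing electrons gives n = 2 (lcm of 1 and 2).
ΔG° = −nFE° = −(2)(96485)(+0.95) = -183,322 J = -183.3 kJ/mol.

-183.3 kJ/mol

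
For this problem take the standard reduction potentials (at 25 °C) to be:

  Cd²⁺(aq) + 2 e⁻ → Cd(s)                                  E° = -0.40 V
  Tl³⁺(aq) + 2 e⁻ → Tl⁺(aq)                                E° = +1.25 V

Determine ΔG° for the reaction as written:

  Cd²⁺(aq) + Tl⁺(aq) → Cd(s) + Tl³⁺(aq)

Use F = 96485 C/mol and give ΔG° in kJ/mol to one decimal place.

+318.4 kJ/mol

As written, Cd²⁺/Cd is reduced (cathode) and Tl³⁺/Tl⁺ is oxidised (anode), so E°cell = (-0.40) − (+1.25) = -1.65 V.
Balancing electrons gives n = 2.
ΔG° = −nFE° = −(2)(96485)(-1.65) = 318,400 J = +318.4 kJ/mol.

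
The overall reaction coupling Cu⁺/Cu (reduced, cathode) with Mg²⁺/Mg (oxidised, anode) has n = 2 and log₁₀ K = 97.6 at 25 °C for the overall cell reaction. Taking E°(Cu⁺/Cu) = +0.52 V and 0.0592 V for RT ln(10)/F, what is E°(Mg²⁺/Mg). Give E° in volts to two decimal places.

E°cell = (0.0592/n)·log K = (0.0592/2)(97.6) = +2.889 V.
Since Cu⁺/Cu is the cathode and Mg²⁺/Mg the anode, E°cell = E°(Cu⁺/Cu) − E°(Mg²⁺/Mg).
So E°(Mg²⁺/Mg) = E°(Cu⁺/Cu) − E°cell = (+0.52) − (+2.889) = -2.37 V.

-2.37 V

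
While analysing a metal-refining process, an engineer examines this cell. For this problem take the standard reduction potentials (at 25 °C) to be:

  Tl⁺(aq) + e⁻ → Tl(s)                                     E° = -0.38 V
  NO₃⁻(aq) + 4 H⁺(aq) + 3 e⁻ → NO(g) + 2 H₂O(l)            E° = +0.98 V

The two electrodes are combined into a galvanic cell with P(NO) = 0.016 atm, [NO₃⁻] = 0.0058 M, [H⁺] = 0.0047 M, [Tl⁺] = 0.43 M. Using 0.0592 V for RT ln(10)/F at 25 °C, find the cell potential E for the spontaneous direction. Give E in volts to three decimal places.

NO₃⁻/NO is the cathode (higher E°), Tl⁺/Tl the anode: E°cell = +0.98 − (-0.38) = +1.36 V, n = 3.
Overall: NO₃⁻(aq) + 4 H⁺(aq) + 3 Tl(s) → NO(g) + 2 H₂O(l) + 3 Tl⁺(aq)
Q = P(NO)·[Tl⁺]^3 / ([NO₃⁻]·[H⁺]^4); log Q = 8.653.
E = E° − (0.0592/n) log Q = +1.36 − (0.0592/3)(8.653) = +1.189 V.

+1.189 V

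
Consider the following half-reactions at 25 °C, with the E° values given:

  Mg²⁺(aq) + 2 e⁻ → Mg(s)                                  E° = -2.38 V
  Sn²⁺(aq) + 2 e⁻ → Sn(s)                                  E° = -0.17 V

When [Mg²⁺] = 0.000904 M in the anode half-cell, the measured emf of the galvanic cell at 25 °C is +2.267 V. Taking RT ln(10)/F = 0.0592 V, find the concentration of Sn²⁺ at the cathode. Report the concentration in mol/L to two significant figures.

Sn²⁺/Sn is the cathode, Mg²⁺/Mg the anode: E°cell = +2.21 V, n = 2.
Overall reaction: Sn²⁺(aq) + Mg(s) → Sn(s) + Mg²⁺(aq); Q = [Mg²⁺]^1/[Sn²⁺]^1.
From E = E° − (0.0592/n) log Q: log Q = (E° − E)·n/0.0592 = (+2.21 − (+2.267))·2/0.0592 = -1.9257.
So 1·log[Sn²⁺] = 1·log(0.000904) − log Q = -3.0438 − (-1.9257) = -1.1181; [Sn²⁺] = 10^(-1.1181) ≈ 0.076 M.

0.076 M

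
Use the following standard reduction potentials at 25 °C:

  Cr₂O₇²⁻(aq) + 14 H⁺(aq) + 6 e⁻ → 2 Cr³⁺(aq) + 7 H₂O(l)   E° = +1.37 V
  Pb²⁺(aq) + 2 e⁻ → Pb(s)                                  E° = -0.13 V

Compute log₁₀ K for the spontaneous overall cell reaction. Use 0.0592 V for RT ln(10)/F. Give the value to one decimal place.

Cathode: Cr₂O₇²⁻/Cr³⁺; anode: Pb²⁺/Pb. E°cell = +1.50 V, n = 6.
log K = nE°cell / 0.0592 = (6)(+1.50) / 0.0592 = 152.0.

152.0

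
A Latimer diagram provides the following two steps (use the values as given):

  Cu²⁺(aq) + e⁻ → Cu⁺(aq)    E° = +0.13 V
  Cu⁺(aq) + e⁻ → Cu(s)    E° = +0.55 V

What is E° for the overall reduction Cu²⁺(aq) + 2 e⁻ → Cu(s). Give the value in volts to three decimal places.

+0.340 V

Standard free energies of sequential steps add: ΔG°₃ = ΔG°₁ + ΔG°₂, so n₃E°₃ = n₁E°₁ + n₂E°₂.
E°₃ = (1×+0.13 + 1×+0.55) / 2 = (+0.680) / 2 = +0.340 V.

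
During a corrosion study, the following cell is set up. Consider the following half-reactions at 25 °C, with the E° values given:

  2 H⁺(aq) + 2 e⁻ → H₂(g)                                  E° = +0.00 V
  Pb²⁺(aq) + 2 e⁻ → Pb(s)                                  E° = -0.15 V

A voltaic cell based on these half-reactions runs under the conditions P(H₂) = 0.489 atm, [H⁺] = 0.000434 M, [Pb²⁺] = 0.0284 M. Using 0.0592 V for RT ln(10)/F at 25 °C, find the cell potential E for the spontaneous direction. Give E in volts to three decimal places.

+0.006 V

H⁺/H₂ is the cathode (higher E°), Pb²⁺/Pb the anode: E°cell = +0.00 − (-0.15) = +0.15 V, n = 2.
Overall: 2 H⁺(aq) + Pb(s) → H₂(g) + Pb²⁺(aq)
Q = P(H₂)·[Pb²⁺] / ([H⁺]^2); log Q = 4.868.
E = E° − (0.0592/n) log Q = +0.15 − (0.0592/2)(4.868) = +0.006 V.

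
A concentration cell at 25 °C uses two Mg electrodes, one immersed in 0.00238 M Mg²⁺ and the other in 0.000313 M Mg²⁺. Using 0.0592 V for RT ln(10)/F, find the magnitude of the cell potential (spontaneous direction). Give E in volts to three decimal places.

+0.026 V

For a concentration cell E°cell = 0. The 0.00238 M side is the cathode (reduction is favoured where [Mg²⁺] is higher).
With n = 2, E = −(0.0592/2) log([Mg²⁺]ₐₙ/[Mg²⁺]꜀ₐₜ) = −(0.0592/2) log(0.000313/0.00238) = −(0.0592/2)(-0.881) = +0.026 V.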